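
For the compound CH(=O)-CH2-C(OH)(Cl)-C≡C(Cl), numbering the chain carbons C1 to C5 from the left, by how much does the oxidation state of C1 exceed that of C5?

C1: 1C, 1H, 2O → 0 − 1 + 2 = +1
C5: 3C, 1Cl → 0 + 1 = +1
Difference: +1 − (+1) = 0.

0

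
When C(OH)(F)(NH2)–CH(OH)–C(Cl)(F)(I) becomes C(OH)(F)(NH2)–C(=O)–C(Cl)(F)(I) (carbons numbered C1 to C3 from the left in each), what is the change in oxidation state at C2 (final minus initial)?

+2

Before: C2 has 2 bonds to C, 1 bond to H, 1 bond to O → oxidation state 0.
After: C2 has 2 bonds to C, 2 bonds to O → oxidation state +2.
Δ = +2 − (0) = +2, so this is an oxidation at C2.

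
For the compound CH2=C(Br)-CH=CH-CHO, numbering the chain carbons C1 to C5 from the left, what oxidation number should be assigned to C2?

Each bond to a more electronegative atom (O, N, halogen) counts +1, each bond to a less electronegative atom (H, metal, B, Si) counts −1, and each C–C bond counts 0.
C2 has a double bond to C (2×0 = 0), one bond to C (0), one bond to Br (+1).
Oxidation state = 0 + 0 + 1 = +1.

+1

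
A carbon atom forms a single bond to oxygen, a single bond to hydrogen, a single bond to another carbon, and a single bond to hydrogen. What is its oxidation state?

The carbon has one bond to C (0), one bond to H (-1), one bond to H (-1), one bond to O (+1).
Oxidation state = 0 − 1 − 1 + 1 = -1.

-1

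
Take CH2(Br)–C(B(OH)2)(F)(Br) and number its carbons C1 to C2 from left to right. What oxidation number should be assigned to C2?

+1

C2 has one bond to C (0), one bond to B (-1), one bond to F (+1), one bond to Br (+1).
Oxidation state = 0 − 1 + 1 + 1 = +1.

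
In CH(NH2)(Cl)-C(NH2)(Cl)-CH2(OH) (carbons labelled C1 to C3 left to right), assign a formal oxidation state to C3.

Each bond to a more electronegative atom (O, N, halogen) counts +1, each bond to a less electronegative atom (H, metal, B, Si) counts −1, and each C–C bond counts 0.
C3 has one bond to C (0), one bond to H (-1), one bond to H (-1), one bond to O (+1).
Oxidation state = 0 − 1 − 1 + 1 = -1.

-1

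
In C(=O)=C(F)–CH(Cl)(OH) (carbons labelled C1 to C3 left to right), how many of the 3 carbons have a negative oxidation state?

0

Bonds to more-electronegative neighbours contribute +1 each, bonds to H or metals contribute −1 each, and C–C bonds contribute 0. Tallying each carbon:
C1: 2C, 2O → 0 + 2 = +2
C2: 3C, 1F → 0 + 1 = +1
C3: 1C, 1H, 1O, 1Cl → 0 − 1 + 1 + 1 = +1
0 carbons meet the condition.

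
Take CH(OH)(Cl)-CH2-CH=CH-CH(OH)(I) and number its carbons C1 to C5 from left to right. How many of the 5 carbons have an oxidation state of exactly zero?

Tallying each carbon's bonds:
C1: 1C, 1H, 1O, 1Cl → 0 − 1 + 1 + 1 = +1
C2: 2C, 2H → 0 − 2 = -2
C3: 3C, 1H → 0 − 1 = -1
C4: 3C, 1H → 0 − 1 = -1
C5: 1C, 1H, 1O, 1I → 0 − 1 + 1 + 1 = +1
0 carbons meet the condition.

0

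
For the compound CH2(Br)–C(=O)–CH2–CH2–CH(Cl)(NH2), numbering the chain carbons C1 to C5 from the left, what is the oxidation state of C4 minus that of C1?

-1

C4: 2C, 2H → 0 − 2 = -2
C1: 1C, 2H, 1Br → 0 − 2 + 1 = -1
Difference: -2 − (-1) = -1.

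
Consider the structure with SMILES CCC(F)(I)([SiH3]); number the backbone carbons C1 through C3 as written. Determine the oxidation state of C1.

-3

Count +1 for every bond to an atom more electronegative than carbon and −1 for every bond to one less electronegative; C–C bonds are 0.
C1 has one bond to C (0), one bond to H (-1), one bond to H (-1), one bond to H (-1).
Oxidation state = 0 − 1 − 1 − 1 = -3.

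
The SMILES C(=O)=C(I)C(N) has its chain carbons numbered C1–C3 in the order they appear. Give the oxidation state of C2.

+1

Assign +1 per bond to O/N/halogen, −1 per bond to H or an electropositive element, and 0 per bond to carbon.
C2 has a double bond to C (2×0 = 0), one bond to C (0), one bond to I (+1).
Oxidation state = 0 + 0 + 1 = +1.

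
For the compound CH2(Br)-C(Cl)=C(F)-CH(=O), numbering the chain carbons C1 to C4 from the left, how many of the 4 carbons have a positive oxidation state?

Count +1 for every bond to an atom more electronegative than carbon and −1 for every bond to one less electronegative; C–C bonds are 0. Tallying each carbon:
C1: 1C, 2H, 1Br → 0 − 2 + 1 = -1
C2: 3C, 1Cl → 0 + 1 = +1
C3: 3C, 1F → 0 + 1 = +1
C4: 1C, 1H, 2O → 0 − 1 + 2 = +1
3 carbons (C2, C3, C4) meet the condition.

3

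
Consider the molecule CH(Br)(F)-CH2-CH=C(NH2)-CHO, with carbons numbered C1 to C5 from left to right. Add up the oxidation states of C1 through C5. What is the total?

Bonds to more-electronegative neighbours contribute +1 each, bonds to H or metals contribute −1 each, and C–C bonds contribute 0. Tallying each carbon:
C1: 1C, 1H, 1F, 1Br → 0 − 1 + 1 + 1 = +1
C2: 2C, 2H → 0 − 2 = -2
C3: 3C, 1H → 0 − 1 = -1
C4: 3C, 1N → 0 + 1 = +1
C5: 1C, 1H, 2O → 0 − 1 + 2 = +1
Sum = +1 − 2 − 1 + 1 + 1 = 0.

0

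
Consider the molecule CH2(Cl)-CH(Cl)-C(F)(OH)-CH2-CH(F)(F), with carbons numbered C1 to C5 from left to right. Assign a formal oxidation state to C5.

C5 has one bond to C (0), one bond to F (+1), one bond to F (+1), one bond to H (-1).
Oxidation state = 0 + 1 + 1 − 1 = +1.

+1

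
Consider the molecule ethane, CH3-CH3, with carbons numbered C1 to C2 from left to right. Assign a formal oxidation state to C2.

-3

C2 has one bond to H (-1), one bond to H (-1), one bond to H (-1), one bond to C (0).
Oxidation state = -1 − 1 − 1 + 0 = -3.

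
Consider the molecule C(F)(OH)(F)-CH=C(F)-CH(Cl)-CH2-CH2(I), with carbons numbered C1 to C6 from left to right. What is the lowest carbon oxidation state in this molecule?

-2

Tallying each carbon's bonds:
C1: 1C, 1O, 2F → 0 + 1 + 2 = +3
C2: 3C, 1H → 0 − 1 = -1
C3: 3C, 1F → 0 + 1 = +1
C4: 2C, 1H, 1Cl → 0 − 1 + 1 = 0
C5: 2C, 2H → 0 − 2 = -2
C6: 1C, 2H, 1I → 0 − 2 + 1 = -1
The lowest value is -2.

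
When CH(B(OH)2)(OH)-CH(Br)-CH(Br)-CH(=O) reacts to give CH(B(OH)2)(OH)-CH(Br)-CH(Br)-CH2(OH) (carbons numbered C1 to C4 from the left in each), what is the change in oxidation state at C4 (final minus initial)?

-2

Before: C4 has 1 bond to C, 1 bond to H, 2 bonds to O → oxidation state +1.
After: C4 has 1 bond to C, 2 bonds to H, 1 bond to O → oxidation state -1.
Δ = -1 − (+1) = -2, so this is a reduction at C4.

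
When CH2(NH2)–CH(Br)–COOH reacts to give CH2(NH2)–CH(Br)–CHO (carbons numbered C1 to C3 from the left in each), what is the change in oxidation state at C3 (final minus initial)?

-2

Before: C3 has 1 bond to C, 3 bonds to O → oxidation state +3.
After: C3 has 1 bond to C, 1 bond to H, 2 bonds to O → oxidation state +1.
Δ = +1 − (+3) = -2, so this is a reduction at C3.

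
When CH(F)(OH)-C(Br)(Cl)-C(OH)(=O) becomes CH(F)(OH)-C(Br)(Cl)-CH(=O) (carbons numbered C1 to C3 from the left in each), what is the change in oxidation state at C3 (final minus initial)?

-2

Before: C3 has 1 bond to C, 3 bonds to O → oxidation state +3.
After: C3 has 1 bond to C, 1 bond to H, 2 bonds to O → oxidation state +1.
Δ = +1 − (+3) = -2, so this is a reduction at C3.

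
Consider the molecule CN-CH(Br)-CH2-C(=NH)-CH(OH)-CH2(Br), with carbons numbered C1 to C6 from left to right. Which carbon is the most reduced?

C3

Tallying each carbon's bonds:
C1: 1C, 3N → 0 + 3 = +3
C2: 2C, 1H, 1Br → 0 − 1 + 1 = 0
C3: 2C, 2H → 0 − 2 = -2
C4: 2C, 2N → 0 + 2 = +2
C5: 2C, 1H, 1O → 0 − 1 + 1 = 0
C6: 1C, 2H, 1Br → 0 − 2 + 1 = -1
The most reduced carbon is C3 at -2.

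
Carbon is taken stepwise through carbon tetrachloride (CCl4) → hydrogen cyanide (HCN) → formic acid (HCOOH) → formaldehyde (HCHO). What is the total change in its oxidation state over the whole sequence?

Carbon oxidation states along the series — carbon tetrachloride: +4, hydrogen cyanide: +2, formic acid: +2, formaldehyde: 0.
Net change = 0 − (+4) = -4.

-4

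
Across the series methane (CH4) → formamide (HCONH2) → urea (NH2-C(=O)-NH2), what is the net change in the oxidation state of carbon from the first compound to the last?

+8

Carbon oxidation states along the series — methane: -4, formamide: +2, urea: +4.
Net change = +4 − (-4) = +8.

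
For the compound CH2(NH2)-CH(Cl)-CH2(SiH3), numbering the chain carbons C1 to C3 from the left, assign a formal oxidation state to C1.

-1

C1 has one bond to C (0), one bond to H (-1), one bond to N (+1), one bond to H (-1).
Oxidation state = 0 − 1 + 1 − 1 = -1.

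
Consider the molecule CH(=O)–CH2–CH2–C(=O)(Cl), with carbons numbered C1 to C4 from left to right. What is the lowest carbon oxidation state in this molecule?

-2

Each bond to a more electronegative atom (O, N, halogen) counts +1, each bond to a less electronegative atom (H, metal, B, Si) counts −1, and each C–C bond counts 0. Tallying each carbon:
C1: 1C, 1H, 2O → 0 − 1 + 2 = +1
C2: 2C, 2H → 0 − 2 = -2
C3: 2C, 2H → 0 − 2 = -2
C4: 1C, 2O, 1Cl → 0 + 2 + 1 = +3
The lowest value is -2.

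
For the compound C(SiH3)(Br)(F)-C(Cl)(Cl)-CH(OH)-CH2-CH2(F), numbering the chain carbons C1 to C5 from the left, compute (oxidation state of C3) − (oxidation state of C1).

-1

C3: 2C, 1H, 1O → 0 − 1 + 1 = 0
C1: 1C, 1F, 1Br, 1Si → 0 + 1 + 1 − 1 = +1
Difference: 0 − (+1) = -1.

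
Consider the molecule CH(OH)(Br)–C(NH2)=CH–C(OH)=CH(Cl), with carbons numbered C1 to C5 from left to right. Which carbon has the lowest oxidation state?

C3

Tallying each carbon's bonds:
C1: 1C, 1H, 1O, 1Br → 0 − 1 + 1 + 1 = +1
C2: 3C, 1N → 0 + 1 = +1
C3: 3C, 1H → 0 − 1 = -1
C4: 3C, 1O → 0 + 1 = +1
C5: 2C, 1H, 1Cl → 0 − 1 + 1 = 0
The most reduced carbon is C3 at -1.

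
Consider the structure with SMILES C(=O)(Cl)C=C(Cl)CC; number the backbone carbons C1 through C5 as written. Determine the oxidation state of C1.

+3

C1 has one bond to C (0), a double bond to O (2×+1 = +2), one bond to Cl (+1).
Oxidation state = 0 + 2 + 1 = +3.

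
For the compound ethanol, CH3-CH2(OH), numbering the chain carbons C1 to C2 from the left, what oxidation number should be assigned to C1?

C1 has one bond to H (-1), one bond to H (-1), one bond to H (-1), one bond to C (0).
Oxidation state = -1 − 1 − 1 + 0 = -3.

-3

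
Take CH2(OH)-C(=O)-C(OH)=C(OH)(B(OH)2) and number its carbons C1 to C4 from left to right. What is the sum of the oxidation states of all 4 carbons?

Tallying each carbon's bonds:
C1: 1C, 2H, 1O → 0 − 2 + 1 = -1
C2: 2C, 2O → 0 + 2 = +2
C3: 3C, 1O → 0 + 1 = +1
C4: 2C, 1O, 1B → 0 + 1 − 1 = 0
Sum = -1 + 2 + 1 + 0 = +2.

+2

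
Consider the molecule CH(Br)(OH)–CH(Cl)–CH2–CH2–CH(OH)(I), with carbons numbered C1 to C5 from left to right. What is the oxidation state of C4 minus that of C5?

C4: 2C, 2H → 0 − 2 = -2
C5: 1C, 1H, 1O, 1I → 0 − 1 + 1 + 1 = +1
Difference: -2 − (+1) = -3.

-3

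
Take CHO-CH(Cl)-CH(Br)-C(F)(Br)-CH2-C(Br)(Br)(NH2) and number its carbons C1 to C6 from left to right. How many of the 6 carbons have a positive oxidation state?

Each bond to a more electronegative atom (O, N, halogen) counts +1, each bond to a less electronegative atom (H, metal, B, Si) counts −1, and each C–C bond counts 0. Tallying each carbon:
C1: 1C, 1H, 2O → 0 − 1 + 2 = +1
C2: 2C, 1H, 1Cl → 0 − 1 + 1 = 0
C3: 2C, 1H, 1Br → 0 − 1 + 1 = 0
C4: 2C, 1F, 1Br → 0 + 1 + 1 = +2
C5: 2C, 2H → 0 − 2 = -2
C6: 1C, 1N, 2Br → 0 + 1 + 2 = +3
3 carbons (C1, C4, C6) meet the condition.

3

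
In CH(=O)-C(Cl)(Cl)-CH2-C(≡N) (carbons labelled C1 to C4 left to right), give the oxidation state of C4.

Count +1 for every bond to an atom more electronegative than carbon and −1 for every bond to one less electronegative; C–C bonds are 0.
C4 has one bond to C (0), a triple bond to N (3×+1 = +3).
Oxidation state = 0 + 3 = +3.

+3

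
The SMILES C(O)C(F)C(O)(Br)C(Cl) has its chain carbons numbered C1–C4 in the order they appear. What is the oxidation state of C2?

0

Assign +1 per bond to O/N/halogen, −1 per bond to H or an electropositive element, and 0 per bond to carbon.
C2 has one bond to C (0), one bond to C (0), one bond to H (-1), one bond to F (+1).
Oxidation state = 0 + 0 − 1 + 1 = 0.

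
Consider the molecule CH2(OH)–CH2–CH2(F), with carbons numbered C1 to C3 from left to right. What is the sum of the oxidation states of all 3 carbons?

Tallying each carbon's bonds:
C1: 1C, 2H, 1O → 0 − 2 + 1 = -1
C2: 2C, 2H → 0 − 2 = -2
C3: 1C, 2H, 1F → 0 − 2 + 1 = -1
Sum = -1 − 2 − 1 = -4.

-4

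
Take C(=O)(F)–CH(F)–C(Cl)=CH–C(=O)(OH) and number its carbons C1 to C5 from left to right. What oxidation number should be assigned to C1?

+3

C1 has one bond to C (0), a double bond to O (2×+1 = +2), one bond to F (+1).
Oxidation state = 0 + 2 + 1 = +3.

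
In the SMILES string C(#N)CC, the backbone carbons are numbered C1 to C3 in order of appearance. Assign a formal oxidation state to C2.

-2

C2 has one bond to C (0), one bond to C (0), one bond to H (-1), one bond to H (-1).
Oxidation state = 0 + 0 − 1 − 1 = -2.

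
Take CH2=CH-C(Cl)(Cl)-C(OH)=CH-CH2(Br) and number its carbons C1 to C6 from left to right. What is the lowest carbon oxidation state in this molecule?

-2

Bonds to more-electronegative neighbours contribute +1 each, bonds to H or metals contribute −1 each, and C–C bonds contribute 0. Tallying each carbon:
C1: 2C, 2H → 0 − 2 = -2
C2: 3C, 1H → 0 − 1 = -1
C3: 2C, 2Cl → 0 + 2 = +2
C4: 3C, 1O → 0 + 1 = +1
C5: 3C, 1H → 0 − 1 = -1
C6: 1C, 2H, 1Br → 0 − 2 + 1 = -1
The lowest value is -2.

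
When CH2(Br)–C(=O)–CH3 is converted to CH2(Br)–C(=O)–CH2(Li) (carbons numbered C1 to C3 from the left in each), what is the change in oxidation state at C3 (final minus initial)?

Before: C3 has 1 bond to C, 3 bonds to H → oxidation state -3.
After: C3 has 1 bond to C, 2 bonds to H, 1 bond to Li → oxidation state -3.
Δ = -3 − (-3) = 0, so no net redox change at C3.

0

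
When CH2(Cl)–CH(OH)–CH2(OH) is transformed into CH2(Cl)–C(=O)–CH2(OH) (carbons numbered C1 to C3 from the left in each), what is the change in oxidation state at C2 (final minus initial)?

+2

Before: C2 has 2 bonds to C, 1 bond to H, 1 bond to O → oxidation state 0.
After: C2 has 2 bonds to C, 2 bonds to O → oxidation state +2.
Δ = +2 − (0) = +2, so this is an oxidation at C2.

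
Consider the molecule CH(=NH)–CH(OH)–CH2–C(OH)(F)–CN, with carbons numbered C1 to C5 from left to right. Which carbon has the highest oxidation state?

C5

Assign +1 per bond to O/N/halogen, −1 per bond to H or an electropositive element, and 0 per bond to carbon. Tallying each carbon:
C1: 1C, 1H, 2N → 0 − 1 + 2 = +1
C2: 2C, 1H, 1O → 0 − 1 + 1 = 0
C3: 2C, 2H → 0 − 2 = -2
C4: 2C, 1O, 1F → 0 + 1 + 1 = +2
C5: 1C, 3N → 0 + 3 = +3
The most oxidised carbon is C5 at +3.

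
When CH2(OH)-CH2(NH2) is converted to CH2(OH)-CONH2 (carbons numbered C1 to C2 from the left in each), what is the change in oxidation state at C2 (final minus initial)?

Before: C2 has 1 bond to C, 2 bonds to H, 1 bond to N → oxidation state -1.
After: C2 has 1 bond to C, 2 bonds to O, 1 bond to N → oxidation state +3.
Δ = +3 − (-1) = +4, so this is an oxidation at C2.

+4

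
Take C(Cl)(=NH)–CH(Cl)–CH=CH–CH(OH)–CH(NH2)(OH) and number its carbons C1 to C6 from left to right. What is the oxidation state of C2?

0

Each bond to a more electronegative atom (O, N, halogen) counts +1, each bond to a less electronegative atom (H, metal, B, Si) counts −1, and each C–C bond counts 0.
C2 has one bond to C (0), one bond to C (0), one bond to H (-1), one bond to Cl (+1).
Oxidation state = 0 + 0 − 1 + 1 = 0.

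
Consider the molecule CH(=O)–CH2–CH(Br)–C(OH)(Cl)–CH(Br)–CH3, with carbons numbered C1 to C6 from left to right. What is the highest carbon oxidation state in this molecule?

+2

Tallying each carbon's bonds:
C1: 1C, 1H, 2O → 0 − 1 + 2 = +1
C2: 2C, 2H → 0 − 2 = -2
C3: 2C, 1H, 1Br → 0 − 1 + 1 = 0
C4: 2C, 1O, 1Cl → 0 + 1 + 1 = +2
C5: 2C, 1H, 1Br → 0 − 1 + 1 = 0
C6: 1C, 3H → 0 − 3 = -3
The highest value is +2.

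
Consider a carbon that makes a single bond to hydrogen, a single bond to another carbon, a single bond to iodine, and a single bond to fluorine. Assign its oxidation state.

+1

The carbon has one bond to C (0), one bond to F (+1), one bond to H (-1), one bond to I (+1).
Oxidation state = 0 + 1 − 1 + 1 = +1.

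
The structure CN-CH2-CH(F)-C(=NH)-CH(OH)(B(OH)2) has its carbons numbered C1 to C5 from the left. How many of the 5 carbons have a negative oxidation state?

2

Count +1 for every bond to an atom more electronegative than carbon and −1 for every bond to one less electronegative; C–C bonds are 0. Tallying each carbon:
C1: 1C, 3N → 0 + 3 = +3
C2: 2C, 2H → 0 − 2 = -2
C3: 2C, 1H, 1F → 0 − 1 + 1 = 0
C4: 2C, 2N → 0 + 2 = +2
C5: 1C, 1H, 1O, 1B → 0 − 1 + 1 − 1 = -1
2 carbons (C2, C5) meet the condition.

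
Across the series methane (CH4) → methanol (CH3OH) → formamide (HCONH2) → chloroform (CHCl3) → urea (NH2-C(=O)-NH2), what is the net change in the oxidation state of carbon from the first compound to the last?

+8

Carbon oxidation states along the series — methane: -4, methanol: -2, formamide: +2, chloroform: +2, urea: +4.
Net change = +4 − (-4) = +8.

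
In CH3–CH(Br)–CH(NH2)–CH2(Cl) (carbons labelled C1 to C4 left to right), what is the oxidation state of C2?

C2 has one bond to C (0), one bond to C (0), one bond to Br (+1), one bond to H (-1).
Oxidation state = 0 + 0 + 1 − 1 = 0.

0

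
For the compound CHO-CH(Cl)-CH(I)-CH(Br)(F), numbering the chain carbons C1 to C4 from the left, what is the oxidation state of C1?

C1 has one bond to C (0), one bond to H (-1), a double bond to O (2×+1 = +2).
Oxidation state = 0 − 1 + 2 = +1.

+1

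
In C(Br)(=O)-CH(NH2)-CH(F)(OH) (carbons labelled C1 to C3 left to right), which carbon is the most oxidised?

Tallying each carbon's bonds:
C1: 1C, 2O, 1Br → 0 + 2 + 1 = +3
C2: 2C, 1H, 1N → 0 − 1 + 1 = 0
C3: 1C, 1H, 1O, 1F → 0 − 1 + 1 + 1 = +1
The most oxidised carbon is C1 at +3.

C1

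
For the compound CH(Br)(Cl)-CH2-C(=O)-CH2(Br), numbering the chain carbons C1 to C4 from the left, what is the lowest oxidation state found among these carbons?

-2

Each bond to a more electronegative atom (O, N, halogen) counts +1, each bond to a less electronegative atom (H, metal, B, Si) counts −1, and each C–C bond counts 0. Tallying each carbon:
C1: 1C, 1H, 1Cl, 1Br → 0 − 1 + 1 + 1 = +1
C2: 2C, 2H → 0 − 2 = -2
C3: 2C, 2O → 0 + 2 = +2
C4: 1C, 2H, 1Br → 0 − 2 + 1 = -1
The lowest value is -2.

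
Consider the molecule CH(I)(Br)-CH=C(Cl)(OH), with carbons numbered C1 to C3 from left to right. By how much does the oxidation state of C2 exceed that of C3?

-3

C2: 3C, 1H → 0 − 1 = -1
C3: 2C, 1O, 1Cl → 0 + 1 + 1 = +2
Difference: -1 − (+2) = -3.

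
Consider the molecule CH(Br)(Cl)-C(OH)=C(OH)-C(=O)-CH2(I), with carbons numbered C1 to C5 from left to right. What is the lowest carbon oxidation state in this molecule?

-1

Tallying each carbon's bonds:
C1: 1C, 1H, 1Cl, 1Br → 0 − 1 + 1 + 1 = +1
C2: 3C, 1O → 0 + 1 = +1
C3: 3C, 1O → 0 + 1 = +1
C4: 2C, 2O → 0 + 2 = +2
C5: 1C, 2H, 1I → 0 − 2 + 1 = -1
The lowest value is -1.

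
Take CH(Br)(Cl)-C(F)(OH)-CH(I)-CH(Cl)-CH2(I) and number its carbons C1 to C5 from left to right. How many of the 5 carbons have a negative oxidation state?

1

Tallying each carbon's bonds:
C1: 1C, 1H, 1Cl, 1Br → 0 − 1 + 1 + 1 = +1
C2: 2C, 1O, 1F → 0 + 1 + 1 = +2
C3: 2C, 1H, 1I → 0 − 1 + 1 = 0
C4: 2C, 1H, 1Cl → 0 − 1 + 1 = 0
C5: 1C, 2H, 1I → 0 − 2 + 1 = -1
1 carbon (C5) meets the condition.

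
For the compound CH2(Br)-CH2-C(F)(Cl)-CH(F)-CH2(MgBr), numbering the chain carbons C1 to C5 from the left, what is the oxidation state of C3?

Assign +1 per bond to O/N/halogen, −1 per bond to H or an electropositive element, and 0 per bond to carbon.
C3 has one bond to C (0), one bond to C (0), one bond to F (+1), one bond to Cl (+1).
Oxidation state = 0 + 0 + 1 + 1 = +2.

+2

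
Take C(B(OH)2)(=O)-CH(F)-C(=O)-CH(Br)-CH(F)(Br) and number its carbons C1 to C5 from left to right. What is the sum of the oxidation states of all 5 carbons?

Tallying each carbon's bonds:
C1: 1C, 2O, 1B → 0 + 2 − 1 = +1
C2: 2C, 1H, 1F → 0 − 1 + 1 = 0
C3: 2C, 2O → 0 + 2 = +2
C4: 2C, 1H, 1Br → 0 − 1 + 1 = 0
C5: 1C, 1H, 1F, 1Br → 0 − 1 + 1 + 1 = +1
Sum = +1 + 0 + 2 + 0 + 1 = +4.

+4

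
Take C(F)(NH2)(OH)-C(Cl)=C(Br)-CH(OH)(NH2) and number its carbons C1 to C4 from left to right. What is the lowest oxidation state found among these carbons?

+1

Tallying each carbon's bonds:
C1: 1C, 1O, 1N, 1F → 0 + 1 + 1 + 1 = +3
C2: 3C, 1Cl → 0 + 1 = +1
C3: 3C, 1Br → 0 + 1 = +1
C4: 1C, 1H, 1O, 1N → 0 − 1 + 1 + 1 = +1
The lowest value is +1.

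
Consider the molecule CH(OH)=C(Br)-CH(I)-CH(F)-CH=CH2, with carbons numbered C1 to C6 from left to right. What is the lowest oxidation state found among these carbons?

Tallying each carbon's bonds:
C1: 2C, 1H, 1O → 0 − 1 + 1 = 0
C2: 3C, 1Br → 0 + 1 = +1
C3: 2C, 1H, 1I → 0 − 1 + 1 = 0
C4: 2C, 1H, 1F → 0 − 1 + 1 = 0
C5: 3C, 1H → 0 − 1 = -1
C6: 2C, 2H → 0 − 2 = -2
The lowest value is -2.

-2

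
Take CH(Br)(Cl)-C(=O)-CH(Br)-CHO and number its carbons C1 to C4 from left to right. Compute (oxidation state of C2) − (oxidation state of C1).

+1

C2: 2C, 2O → 0 + 2 = +2
C1: 1C, 1H, 1Cl, 1Br → 0 − 1 + 1 + 1 = +1
Difference: +2 − (+1) = +1.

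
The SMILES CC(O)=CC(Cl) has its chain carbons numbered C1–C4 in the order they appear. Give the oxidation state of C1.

-3

C1 has one bond to C (0), one bond to H (-1), one bond to H (-1), one bond to H (-1).
Oxidation state = 0 − 1 − 1 − 1 = -3.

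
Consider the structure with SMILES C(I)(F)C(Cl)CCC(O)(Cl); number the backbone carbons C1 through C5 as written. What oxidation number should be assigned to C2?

C2 has one bond to C (0), one bond to C (0), one bond to Cl (+1), one bond to H (-1).
Oxidation state = 0 + 0 + 1 − 1 = 0.

0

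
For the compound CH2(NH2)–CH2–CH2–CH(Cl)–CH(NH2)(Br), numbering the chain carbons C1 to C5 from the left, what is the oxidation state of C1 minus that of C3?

C1: 1C, 2H, 1N → 0 − 2 + 1 = -1
C3: 2C, 2H → 0 − 2 = -2
Difference: -1 − (-2) = +1.

+1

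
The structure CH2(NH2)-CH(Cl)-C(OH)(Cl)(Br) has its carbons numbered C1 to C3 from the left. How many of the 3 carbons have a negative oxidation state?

Count +1 for every bond to an atom more electronegative than carbon and −1 for every bond to one less electronegative; C–C bonds are 0. Tallying each carbon:
C1: 1C, 2H, 1N → 0 − 2 + 1 = -1
C2: 2C, 1H, 1Cl → 0 − 1 + 1 = 0
C3: 1C, 1O, 1Cl, 1Br → 0 + 1 + 1 + 1 = +3
1 carbon (C1) meets the condition.

1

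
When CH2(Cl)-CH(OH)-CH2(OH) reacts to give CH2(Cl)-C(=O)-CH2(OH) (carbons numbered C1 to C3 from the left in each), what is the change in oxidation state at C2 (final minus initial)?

+2

Before: C2 has 2 bonds to C, 1 bond to H, 1 bond to O → oxidation state 0.
After: C2 has 2 bonds to C, 2 bonds to O → oxidation state +2.
Δ = +2 − (0) = +2, so this is an oxidation at C2.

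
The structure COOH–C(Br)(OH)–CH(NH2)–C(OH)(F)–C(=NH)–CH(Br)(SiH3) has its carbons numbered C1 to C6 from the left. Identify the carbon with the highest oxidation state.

Count +1 for every bond to an atom more electronegative than carbon and −1 for every bond to one less electronegative; C–C bonds are 0. Tallying each carbon:
C1: 1C, 3O → 0 + 3 = +3
C2: 2C, 1O, 1Br → 0 + 1 + 1 = +2
C3: 2C, 1H, 1N → 0 − 1 + 1 = 0
C4: 2C, 1O, 1F → 0 + 1 + 1 = +2
C5: 2C, 2N → 0 + 2 = +2
C6: 1C, 1H, 1Br, 1Si → 0 − 1 + 1 − 1 = -1
The most oxidised carbon is C1 at +3.

C1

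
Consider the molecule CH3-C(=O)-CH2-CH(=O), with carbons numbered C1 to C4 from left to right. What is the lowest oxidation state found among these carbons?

Assign +1 per bond to O/N/halogen, −1 per bond to H or an electropositive element, and 0 per bond to carbon. Tallying each carbon:
C1: 1C, 3H → 0 − 3 = -3
C2: 2C, 2O → 0 + 2 = +2
C3: 2C, 2H → 0 − 2 = -2
C4: 1C, 1H, 2O → 0 − 1 + 2 = +1
The lowest value is -3.

-3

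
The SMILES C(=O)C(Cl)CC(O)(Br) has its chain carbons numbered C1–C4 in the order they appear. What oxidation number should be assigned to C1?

Count +1 for every bond to an atom more electronegative than carbon and −1 for every bond to one less electronegative; C–C bonds are 0.
C1 has one bond to C (0), a double bond to O (2×+1 = +2), one bond to H (-1).
Oxidation state = 0 + 2 − 1 = +1.

+1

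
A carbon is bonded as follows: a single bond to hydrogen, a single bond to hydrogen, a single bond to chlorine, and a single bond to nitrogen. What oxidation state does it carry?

0

Each bond to a more electronegative atom (O, N, halogen) counts +1, each bond to a less electronegative atom (H, metal, B, Si) counts −1, and each C–C bond counts 0.
The carbon has one bond to H (-1), one bond to H (-1), one bond to Cl (+1), one bond to N (+1).
Oxidation state = -1 − 1 + 1 + 1 = 0.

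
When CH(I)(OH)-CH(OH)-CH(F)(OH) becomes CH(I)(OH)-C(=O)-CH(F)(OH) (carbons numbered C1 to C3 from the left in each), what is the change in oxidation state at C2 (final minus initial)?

Before: C2 has 2 bonds to C, 1 bond to H, 1 bond to O → oxidation state 0.
After: C2 has 2 bonds to C, 2 bonds to O → oxidation state +2.
Δ = +2 − (0) = +2, so this is an oxidation at C2.

+2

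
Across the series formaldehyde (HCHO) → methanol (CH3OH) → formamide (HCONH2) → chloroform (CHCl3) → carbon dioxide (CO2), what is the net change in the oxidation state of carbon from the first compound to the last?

+4

Carbon oxidation states along the series — formaldehyde: 0, methanol: -2, formamide: +2, chloroform: +2, carbon dioxide: +4.
Net change = +4 − (0) = +4.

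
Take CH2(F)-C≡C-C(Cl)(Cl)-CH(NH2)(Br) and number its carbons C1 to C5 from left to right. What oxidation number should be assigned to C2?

C2 has one bond to C (0), a triple bond to C (3×0 = 0).
Oxidation state = 0 + 0 = 0.

0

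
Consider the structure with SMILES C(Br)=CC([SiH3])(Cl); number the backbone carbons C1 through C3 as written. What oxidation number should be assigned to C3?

-1

C3 has one bond to C (0), one bond to H (-1), one bond to Si (-1), one bond to Cl (+1).
Oxidation state = 0 − 1 − 1 + 1 = -1.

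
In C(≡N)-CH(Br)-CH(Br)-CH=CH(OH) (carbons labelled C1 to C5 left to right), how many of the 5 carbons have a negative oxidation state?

Tallying each carbon's bonds:
C1: 1C, 3N → 0 + 3 = +3
C2: 2C, 1H, 1Br → 0 − 1 + 1 = 0
C3: 2C, 1H, 1Br → 0 − 1 + 1 = 0
C4: 3C, 1H → 0 − 1 = -1
C5: 2C, 1H, 1O → 0 − 1 + 1 = 0
1 carbon (C4) meets the condition.

1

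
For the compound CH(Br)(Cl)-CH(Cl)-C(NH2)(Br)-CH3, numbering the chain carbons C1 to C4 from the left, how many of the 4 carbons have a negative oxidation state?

1

Tallying each carbon's bonds:
C1: 1C, 1H, 1Cl, 1Br → 0 − 1 + 1 + 1 = +1
C2: 2C, 1H, 1Cl → 0 − 1 + 1 = 0
C3: 2C, 1N, 1Br → 0 + 1 + 1 = +2
C4: 1C, 3H → 0 − 3 = -3
1 carbon (C4) meets the condition.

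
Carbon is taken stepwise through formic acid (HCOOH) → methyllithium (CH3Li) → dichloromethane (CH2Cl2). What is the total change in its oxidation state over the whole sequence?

-2

Carbon oxidation states along the series — formic acid: +2, methyllithium: -4, dichloromethane: 0.
Net change = 0 − (+2) = -2.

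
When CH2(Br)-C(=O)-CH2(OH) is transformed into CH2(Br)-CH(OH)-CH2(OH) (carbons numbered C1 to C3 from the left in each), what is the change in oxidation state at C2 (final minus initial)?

-2

Before: C2 has 2 bonds to C, 2 bonds to O → oxidation state +2.
After: C2 has 2 bonds to C, 1 bond to H, 1 bond to O → oxidation state 0.
Δ = 0 − (+2) = -2, so this is a reduction at C2.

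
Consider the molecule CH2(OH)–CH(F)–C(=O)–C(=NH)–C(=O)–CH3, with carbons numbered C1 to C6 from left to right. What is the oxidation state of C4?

C4 has one bond to C (0), one bond to C (0), a double bond to N (2×+1 = +2).
Oxidation state = 0 + 0 + 2 = +2.

+2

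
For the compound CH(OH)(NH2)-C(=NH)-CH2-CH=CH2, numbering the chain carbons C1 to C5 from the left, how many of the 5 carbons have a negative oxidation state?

3

Bonds to more-electronegative neighbours contribute +1 each, bonds to H or metals contribute −1 each, and C–C bonds contribute 0. Tallying each carbon:
C1: 1C, 1H, 1O, 1N → 0 − 1 + 1 + 1 = +1
C2: 2C, 2N → 0 + 2 = +2
C3: 2C, 2H → 0 − 2 = -2
C4: 3C, 1H → 0 − 1 = -1
C5: 2C, 2H → 0 − 2 = -2
3 carbons (C3, C4, C5) meet the condition.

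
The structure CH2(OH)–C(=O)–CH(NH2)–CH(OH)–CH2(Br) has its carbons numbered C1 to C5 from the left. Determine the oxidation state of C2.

Assign +1 per bond to O/N/halogen, −1 per bond to H or an electropositive element, and 0 per bond to carbon.
C2 has one bond to C (0), one bond to C (0), a double bond to O (2×+1 = +2).
Oxidation state = 0 + 0 + 2 = +2.

+2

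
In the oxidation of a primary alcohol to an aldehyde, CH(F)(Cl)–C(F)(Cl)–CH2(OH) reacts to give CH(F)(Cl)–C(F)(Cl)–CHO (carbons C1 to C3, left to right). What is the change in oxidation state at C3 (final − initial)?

+2

Before: C3 has 1 bond to C, 2 bonds to H, 1 bond to O → oxidation state -1.
After: C3 has 1 bond to C, 1 bond to H, 2 bonds to O → oxidation state +1.
Δ = +1 − (-1) = +2, so this is an oxidation at C3.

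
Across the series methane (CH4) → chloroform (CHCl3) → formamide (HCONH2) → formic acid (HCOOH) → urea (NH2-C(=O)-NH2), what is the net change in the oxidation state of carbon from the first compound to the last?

+8

Carbon oxidation states along the series — methane: -4, chloroform: +2, formamide: +2, formic acid: +2, urea: +4.
Net change = +4 − (-4) = +8.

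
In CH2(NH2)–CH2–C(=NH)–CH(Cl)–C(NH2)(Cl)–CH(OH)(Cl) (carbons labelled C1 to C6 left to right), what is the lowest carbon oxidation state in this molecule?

Tallying each carbon's bonds:
C1: 1C, 2H, 1N → 0 − 2 + 1 = -1
C2: 2C, 2H → 0 − 2 = -2
C3: 2C, 2N → 0 + 2 = +2
C4: 2C, 1H, 1Cl → 0 − 1 + 1 = 0
C5: 2C, 1N, 1Cl → 0 + 1 + 1 = +2
C6: 1C, 1H, 1O, 1Cl → 0 − 1 + 1 + 1 = +1
The lowest value is -2.

-2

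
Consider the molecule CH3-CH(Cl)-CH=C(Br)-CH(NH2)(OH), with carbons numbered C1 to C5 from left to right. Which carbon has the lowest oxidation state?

C1

Assign +1 per bond to O/N/halogen, −1 per bond to H or an electropositive element, and 0 per bond to carbon. Tallying each carbon:
C1: 1C, 3H → 0 − 3 = -3
C2: 2C, 1H, 1Cl → 0 − 1 + 1 = 0
C3: 3C, 1H → 0 − 1 = -1
C4: 3C, 1Br → 0 + 1 = +1
C5: 1C, 1H, 1O, 1N → 0 − 1 + 1 + 1 = +1
The most reduced carbon is C1 at -3.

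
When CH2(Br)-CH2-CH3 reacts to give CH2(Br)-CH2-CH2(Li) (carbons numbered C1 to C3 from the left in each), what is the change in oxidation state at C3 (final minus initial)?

Before: C3 has 1 bond to C, 3 bonds to H → oxidation state -3.
After: C3 has 1 bond to C, 2 bonds to H, 1 bond to Li → oxidation state -3.
Δ = -3 − (-3) = 0, so no net redox change at C3.

0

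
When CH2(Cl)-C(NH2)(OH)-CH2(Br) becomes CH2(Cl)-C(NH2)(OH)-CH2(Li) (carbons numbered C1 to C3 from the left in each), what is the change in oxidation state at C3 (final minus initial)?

Before: C3 has 1 bond to C, 2 bonds to H, 1 bond to Br → oxidation state -1.
After: C3 has 1 bond to C, 2 bonds to H, 1 bond to Li → oxidation state -3.
Δ = -3 − (-1) = -2, so this is a reduction at C3.

-2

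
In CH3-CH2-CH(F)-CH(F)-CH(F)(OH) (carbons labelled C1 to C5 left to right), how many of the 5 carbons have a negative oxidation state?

Tallying each carbon's bonds:
C1: 1C, 3H → 0 − 3 = -3
C2: 2C, 2H → 0 − 2 = -2
C3: 2C, 1H, 1F → 0 − 1 + 1 = 0
C4: 2C, 1H, 1F → 0 − 1 + 1 = 0
C5: 1C, 1H, 1O, 1F → 0 − 1 + 1 + 1 = +1
2 carbons (C1, C2) meet the condition.

2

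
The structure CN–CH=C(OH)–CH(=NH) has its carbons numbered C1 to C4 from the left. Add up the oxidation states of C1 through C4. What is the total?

Tallying each carbon's bonds:
C1: 1C, 3N → 0 + 3 = +3
C2: 3C, 1H → 0 − 1 = -1
C3: 3C, 1O → 0 + 1 = +1
C4: 1C, 1H, 2N → 0 − 1 + 2 = +1
Sum = +3 − 1 + 1 + 1 = +4.

+4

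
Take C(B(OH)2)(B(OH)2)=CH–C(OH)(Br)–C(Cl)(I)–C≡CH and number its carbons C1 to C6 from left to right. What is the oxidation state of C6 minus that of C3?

C6: 3C, 1H → 0 − 1 = -1
C3: 2C, 1O, 1Br → 0 + 1 + 1 = +2
Difference: -1 − (+2) = -3.

-3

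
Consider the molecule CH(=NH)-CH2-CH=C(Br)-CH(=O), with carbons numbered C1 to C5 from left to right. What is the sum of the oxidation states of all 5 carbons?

Assign +1 per bond to O/N/halogen, −1 per bond to H or an electropositive element, and 0 per bond to carbon. Tallying each carbon:
C1: 1C, 1H, 2N → 0 − 1 + 2 = +1
C2: 2C, 2H → 0 − 2 = -2
C3: 3C, 1H → 0 − 1 = -1
C4: 3C, 1Br → 0 + 1 = +1
C5: 1C, 1H, 2O → 0 − 1 + 2 = +1
Sum = +1 − 2 − 1 + 1 + 1 = 0.

0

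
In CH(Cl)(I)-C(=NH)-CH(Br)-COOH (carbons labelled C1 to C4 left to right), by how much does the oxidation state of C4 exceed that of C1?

C4: 1C, 3O → 0 + 3 = +3
C1: 1C, 1H, 1Cl, 1I → 0 − 1 + 1 + 1 = +1
Difference: +3 − (+1) = +2.

+2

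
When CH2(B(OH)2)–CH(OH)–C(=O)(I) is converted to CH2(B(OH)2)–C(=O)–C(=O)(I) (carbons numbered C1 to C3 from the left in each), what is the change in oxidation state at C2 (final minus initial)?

+2

Before: C2 has 2 bonds to C, 1 bond to H, 1 bond to O → oxidation state 0.
After: C2 has 2 bonds to C, 2 bonds to O → oxidation state +2.
Δ = +2 − (0) = +2, so this is an oxidation at C2.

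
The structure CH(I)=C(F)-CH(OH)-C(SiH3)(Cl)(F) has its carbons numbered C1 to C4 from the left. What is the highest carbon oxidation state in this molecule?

+1

Tallying each carbon's bonds:
C1: 2C, 1H, 1I → 0 − 1 + 1 = 0
C2: 3C, 1F → 0 + 1 = +1
C3: 2C, 1H, 1O → 0 − 1 + 1 = 0
C4: 1C, 1F, 1Cl, 1Si → 0 + 1 + 1 − 1 = +1
The highest value is +1.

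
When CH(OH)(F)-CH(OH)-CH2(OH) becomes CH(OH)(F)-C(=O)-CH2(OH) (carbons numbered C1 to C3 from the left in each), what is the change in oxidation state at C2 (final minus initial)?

+2

Before: C2 has 2 bonds to C, 1 bond to H, 1 bond to O → oxidation state 0.
After: C2 has 2 bonds to C, 2 bonds to O → oxidation state +2.
Δ = +2 − (0) = +2, so this is an oxidation at C2.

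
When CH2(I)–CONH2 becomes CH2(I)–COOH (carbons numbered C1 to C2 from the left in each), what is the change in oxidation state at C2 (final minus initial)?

0

Before: C2 has 1 bond to C, 2 bonds to O, 1 bond to N → oxidation state +3.
After: C2 has 1 bond to C, 3 bonds to O → oxidation state +3.
Δ = +3 − (+3) = 0, so no net redox change at C2.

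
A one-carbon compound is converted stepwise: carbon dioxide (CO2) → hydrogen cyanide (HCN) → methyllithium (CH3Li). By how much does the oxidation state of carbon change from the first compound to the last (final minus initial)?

Carbon oxidation states along the series — carbon dioxide: +4, hydrogen cyanide: +2, methyllithium: -4.
Net change = -4 − (+4) = -8.

-8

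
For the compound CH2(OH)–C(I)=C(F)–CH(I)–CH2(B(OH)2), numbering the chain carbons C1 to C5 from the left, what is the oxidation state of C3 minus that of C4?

+1

C3: 3C, 1F → 0 + 1 = +1
C4: 2C, 1H, 1I → 0 − 1 + 1 = 0
Difference: +1 − (0) = +1.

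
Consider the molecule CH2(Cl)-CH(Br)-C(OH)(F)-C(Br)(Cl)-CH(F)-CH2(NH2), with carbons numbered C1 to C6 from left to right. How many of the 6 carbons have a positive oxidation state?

Tallying each carbon's bonds:
C1: 1C, 2H, 1Cl → 0 − 2 + 1 = -1
C2: 2C, 1H, 1Br → 0 − 1 + 1 = 0
C3: 2C, 1O, 1F → 0 + 1 + 1 = +2
C4: 2C, 1Cl, 1Br → 0 + 1 + 1 = +2
C5: 2C, 1H, 1F → 0 − 1 + 1 = 0
C6: 1C, 2H, 1N → 0 − 2 + 1 = -1
2 carbons (C3, C4) meet the condition.

2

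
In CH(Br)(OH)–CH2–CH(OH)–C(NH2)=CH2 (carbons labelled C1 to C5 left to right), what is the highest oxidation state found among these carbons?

Bonds to more-electronegative neighbours contribute +1 each, bonds to H or metals contribute −1 each, and C–C bonds contribute 0. Tallying each carbon:
C1: 1C, 1H, 1O, 1Br → 0 − 1 + 1 + 1 = +1
C2: 2C, 2H → 0 − 2 = -2
C3: 2C, 1H, 1O → 0 − 1 + 1 = 0
C4: 3C, 1N → 0 + 1 = +1
C5: 2C, 2H → 0 − 2 = -2
The highest value is +1.

+1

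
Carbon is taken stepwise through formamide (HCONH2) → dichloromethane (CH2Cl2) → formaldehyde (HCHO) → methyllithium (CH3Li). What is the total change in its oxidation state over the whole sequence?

Carbon oxidation states along the series — formamide: +2, dichloromethane: 0, formaldehyde: 0, methyllithium: -4.
Net change = -4 − (+2) = -6.

-6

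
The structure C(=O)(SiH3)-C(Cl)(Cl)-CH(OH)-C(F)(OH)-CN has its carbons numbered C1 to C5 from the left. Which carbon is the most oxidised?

C5

Tallying each carbon's bonds:
C1: 1C, 2O, 1Si → 0 + 2 − 1 = +1
C2: 2C, 2Cl → 0 + 2 = +2
C3: 2C, 1H, 1O → 0 − 1 + 1 = 0
C4: 2C, 1O, 1F → 0 + 1 + 1 = +2
C5: 1C, 3N → 0 + 3 = +3
The most oxidised carbon is C5 at +3.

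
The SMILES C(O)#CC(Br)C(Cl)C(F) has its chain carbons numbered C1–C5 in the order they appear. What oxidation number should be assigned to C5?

-1

Each bond to a more electronegative atom (O, N, halogen) counts +1, each bond to a less electronegative atom (H, metal, B, Si) counts −1, and each C–C bond counts 0.
C5 has one bond to C (0), one bond to H (-1), one bond to H (-1), one bond to F (+1).
Oxidation state = 0 − 1 − 1 + 1 = -1.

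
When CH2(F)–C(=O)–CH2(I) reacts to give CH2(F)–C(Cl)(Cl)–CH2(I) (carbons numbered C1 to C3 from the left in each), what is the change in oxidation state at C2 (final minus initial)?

0

Before: C2 has 2 bonds to C, 2 bonds to O → oxidation state +2.
After: C2 has 2 bonds to C, 2 bonds to Cl → oxidation state +2.
Δ = +2 − (+2) = 0, so no net redox change at C2.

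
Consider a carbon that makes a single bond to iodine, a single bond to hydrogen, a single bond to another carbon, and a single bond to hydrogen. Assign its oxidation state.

Count +1 for every bond to an atom more electronegative than carbon and −1 for every bond to one less electronegative; C–C bonds are 0.
The carbon has one bond to C (0), one bond to H (-1), one bond to H (-1), one bond to I (+1).
Oxidation state = 0 − 1 − 1 + 1 = -1.

-1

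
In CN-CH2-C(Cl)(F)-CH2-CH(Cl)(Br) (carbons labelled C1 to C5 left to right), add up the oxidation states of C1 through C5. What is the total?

Tallying each carbon's bonds:
C1: 1C, 3N → 0 + 3 = +3
C2: 2C, 2H → 0 − 2 = -2
C3: 2C, 1F, 1Cl → 0 + 1 + 1 = +2
C4: 2C, 2H → 0 − 2 = -2
C5: 1C, 1H, 1Cl, 1Br → 0 − 1 + 1 + 1 = +1
Sum = +3 − 2 + 2 − 2 + 1 = +2.

+2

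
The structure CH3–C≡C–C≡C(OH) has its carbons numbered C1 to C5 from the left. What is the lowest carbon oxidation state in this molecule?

Each bond to a more electronegative atom (O, N, halogen) counts +1, each bond to a less electronegative atom (H, metal, B, Si) counts −1, and each C–C bond counts 0. Tallying each carbon:
C1: 1C, 3H → 0 − 3 = -3
C2: 4C → 0 = 0
C3: 4C → 0 = 0
C4: 4C → 0 = 0
C5: 3C, 1O → 0 + 1 = +1
The lowest value is -3.

-3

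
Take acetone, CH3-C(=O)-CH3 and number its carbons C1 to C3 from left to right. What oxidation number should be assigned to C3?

Count +1 for every bond to an atom more electronegative than carbon and −1 for every bond to one less electronegative; C–C bonds are 0.
C3 has one bond to H (-1), one bond to H (-1), one bond to H (-1), one bond to C (0).
Oxidation state = -1 − 1 − 1 + 0 = -3.

-3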